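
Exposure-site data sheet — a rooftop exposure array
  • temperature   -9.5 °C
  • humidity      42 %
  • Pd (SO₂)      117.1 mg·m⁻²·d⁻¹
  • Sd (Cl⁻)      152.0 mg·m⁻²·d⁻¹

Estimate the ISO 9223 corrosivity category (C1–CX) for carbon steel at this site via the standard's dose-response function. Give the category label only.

carbon steel: temperature factor f = +0.150·(-19.5) = -2.9250
  sulphur-dioxide contribution → 2.619 μm/a
  chloride contribution → 6.284 μm/a
  total first-year rate 8.903 μm/a
ISO 9223 Table 2 (carbon steel): 1.3 < 8.9 ≤ 25 μm/a ⇒ C2

C2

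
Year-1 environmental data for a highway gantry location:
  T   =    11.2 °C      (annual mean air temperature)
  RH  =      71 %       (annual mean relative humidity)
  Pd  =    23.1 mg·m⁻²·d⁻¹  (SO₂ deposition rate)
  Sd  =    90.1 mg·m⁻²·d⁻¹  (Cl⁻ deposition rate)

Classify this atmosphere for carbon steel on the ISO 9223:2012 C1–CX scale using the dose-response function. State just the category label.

C4

carbon steel: f(T) = -0.054·(T−10) [T>10 °C] = -0.0648
  Pd branch = 1.77·Pd^0.52·e^(0.02·RH+f) = 35.12 μm/a
  Sd branch = 0.102·Sd^0.62·e^(0.033·RH+0.04·T) = 27.08 μm/a
  r_corr = 35.12 + 27.08 = 62.2 μm/a
Category bounds: 50…80 μm/a bracket r_corr ⇒ C4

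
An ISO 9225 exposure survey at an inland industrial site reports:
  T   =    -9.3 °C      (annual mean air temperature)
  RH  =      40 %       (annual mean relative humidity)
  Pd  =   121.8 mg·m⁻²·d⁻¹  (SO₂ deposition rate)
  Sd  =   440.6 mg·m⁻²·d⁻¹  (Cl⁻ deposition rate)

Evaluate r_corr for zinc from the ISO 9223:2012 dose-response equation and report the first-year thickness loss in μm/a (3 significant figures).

zinc: temperature factor f = +0.038·(-19.3) = -0.7334
  Pd branch = 0.0129·Pd^0.44·e^(0.046·RH+f) = 0.3227 μm/a
  Cl⁻ term: 0.0175·440.6^0.57·exp(0.008·40+0.085·-9.3) = 0.3514
  sum: 0.3227 + 0.3514 → r_corr = 0.6742 μm/a

r_corr = 0.674 μm/a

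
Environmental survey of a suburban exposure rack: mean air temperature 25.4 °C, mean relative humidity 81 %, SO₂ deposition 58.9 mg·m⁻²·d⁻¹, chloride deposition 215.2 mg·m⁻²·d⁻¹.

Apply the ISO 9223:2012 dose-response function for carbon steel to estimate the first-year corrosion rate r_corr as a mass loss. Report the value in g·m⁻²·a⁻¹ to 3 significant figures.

carbon steel: temperature factor f = -0.054·(15.4) = -0.8316
  sulphur-dioxide contribution → 32.42 μm/a
  chloride contribution → 114 μm/a
  ⇒ r_corr(carbon steel) = 146.5 μm/a
Convert to mass loss: 146.5 μm/a × 7.85 g/cm³ = 1150 g·m⁻²·a⁻¹

r_corr = 1.15e+03 g·m⁻²·a⁻¹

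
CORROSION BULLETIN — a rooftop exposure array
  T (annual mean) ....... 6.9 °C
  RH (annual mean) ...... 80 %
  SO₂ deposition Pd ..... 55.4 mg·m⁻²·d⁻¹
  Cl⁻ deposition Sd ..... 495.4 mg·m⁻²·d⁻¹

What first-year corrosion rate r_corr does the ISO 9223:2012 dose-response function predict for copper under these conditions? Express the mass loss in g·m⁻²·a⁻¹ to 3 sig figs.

copper: f(T) = +0.126·(T−10) [T≤10 °C] = -0.3906
  sulphur-dioxide contribution → 1.142 μm/a
  chloride contribution → 1.368 μm/a
  ⇒ r_corr(copper) = 2.51 μm/a
Convert to mass loss: 2.51 μm/a × 8.96 g/cm³ = 22.49 g·m⁻²·a⁻¹

r_corr = 22.5 g·m⁻²·a⁻¹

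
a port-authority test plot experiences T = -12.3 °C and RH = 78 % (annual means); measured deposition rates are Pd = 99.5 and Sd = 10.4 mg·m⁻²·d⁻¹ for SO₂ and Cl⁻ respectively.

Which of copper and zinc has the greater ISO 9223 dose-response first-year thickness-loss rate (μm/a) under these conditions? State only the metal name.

zinc

copper: f(T) = +0.126·(T−10) [T≤10 °C] = -2.8098
  SO₂ term: 0.0053·99.5^0.26·exp(0.059·78-2.8098) = 0.1052
  Cl⁻ term: 0.01025·10.4^0.27·exp(0.036·78+0.049·-12.3) = 0.175
  r_corr = 0.1052 + 0.175 = 0.2802 μm/a
zinc: T≤10 °C ⇒ hinge +0.038·(-12.3−10) = -0.8474
  SO₂ term: 0.0129·99.5^0.44·exp(0.046·78-0.8474) = 1.513
  Sd branch = 0.0175·Sd^0.57·e^(0.008·RH+0.085·T) = 0.04362 μm/a
  r_corr = 1.513 + 0.04362 = 1.557 μm/a
Ordering by μm/a: zinc (1.56) > copper (0.28)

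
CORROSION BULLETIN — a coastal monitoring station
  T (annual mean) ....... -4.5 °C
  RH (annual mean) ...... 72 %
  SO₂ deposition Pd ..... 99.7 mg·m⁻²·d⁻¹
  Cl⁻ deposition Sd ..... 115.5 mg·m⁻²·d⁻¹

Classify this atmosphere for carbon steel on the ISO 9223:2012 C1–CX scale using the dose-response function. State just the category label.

carbon steel: T≤10 °C ⇒ hinge +0.150·(-4.5−10) = -2.1750
  Pd branch = 1.77·Pd^0.52·e^(0.02·RH+f) = 9.292 μm/a
  Sd branch = 0.102·Sd^0.62·e^(0.033·RH+0.04·T) = 17.42 μm/a
  r_corr = 9.292 + 17.42 = 26.71 μm/a
ISO 9223 Table 2 (carbon steel): 25 < 26.7 ≤ 50 μm/a ⇒ C3

C3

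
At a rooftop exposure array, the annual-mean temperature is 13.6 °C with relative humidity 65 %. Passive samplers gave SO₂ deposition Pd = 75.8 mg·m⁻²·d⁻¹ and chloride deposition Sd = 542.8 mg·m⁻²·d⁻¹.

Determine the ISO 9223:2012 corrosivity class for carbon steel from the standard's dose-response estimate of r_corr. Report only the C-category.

carbon steel: f(T) = -0.054·(T−10) [T>10 °C] = -0.1944
  sulphur-dioxide contribution → 50.76 μm/a
  chloride contribution → 74.46 μm/a
  total first-year rate 125.2 μm/a
ISO 9223 Table 2 (carbon steel): 80 < 125 ≤ 200 μm/a ⇒ C5

C5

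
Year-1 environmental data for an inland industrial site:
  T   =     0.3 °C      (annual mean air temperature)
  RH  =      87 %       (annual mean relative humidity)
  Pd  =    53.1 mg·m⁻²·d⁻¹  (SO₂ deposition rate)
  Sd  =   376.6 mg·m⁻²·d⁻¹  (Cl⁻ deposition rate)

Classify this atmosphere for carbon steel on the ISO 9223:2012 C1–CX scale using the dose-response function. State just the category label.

carbon steel: f(T) = +0.150·(T−10) [T≤10 °C] = -1.4550
  Pd branch = 1.77·Pd^0.52·e^(0.02·RH+f) = 18.57 μm/a
  Cl⁻ term: 0.102·376.6^0.62·exp(0.033·87+0.04·0.3) = 72.06
  r_corr = 18.57 + 72.06 = 90.63 μm/a
90.6 μm/a falls in (80, 200] for carbon steel → category C5

C5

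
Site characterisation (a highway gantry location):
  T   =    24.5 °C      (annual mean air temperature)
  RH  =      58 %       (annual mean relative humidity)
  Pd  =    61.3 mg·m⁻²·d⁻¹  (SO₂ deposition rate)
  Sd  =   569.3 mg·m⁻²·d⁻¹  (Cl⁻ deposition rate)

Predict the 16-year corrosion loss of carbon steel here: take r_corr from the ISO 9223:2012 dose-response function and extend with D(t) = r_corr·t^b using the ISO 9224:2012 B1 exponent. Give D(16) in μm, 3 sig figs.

carbon steel: temperature factor f = -0.054·(14.5) = -0.7830
  Pd branch = 1.77·Pd^0.52·e^(0.02·RH+f) = 21.94 μm/a
  Cl⁻ term: 0.102·569.3^0.62·exp(0.033·58+0.04·24.5) = 94.14
  r_corr = 21.94 + 94.14 = 116.1 μm/a
ISO 9224: D(t) = r_corr · t^b with b = 0.523 (carbon steel, B1)
  D(16) = 116.1 × 16^0.523 = 116.1 × 4.263 = 494.9 μm

D(16) = 495 μm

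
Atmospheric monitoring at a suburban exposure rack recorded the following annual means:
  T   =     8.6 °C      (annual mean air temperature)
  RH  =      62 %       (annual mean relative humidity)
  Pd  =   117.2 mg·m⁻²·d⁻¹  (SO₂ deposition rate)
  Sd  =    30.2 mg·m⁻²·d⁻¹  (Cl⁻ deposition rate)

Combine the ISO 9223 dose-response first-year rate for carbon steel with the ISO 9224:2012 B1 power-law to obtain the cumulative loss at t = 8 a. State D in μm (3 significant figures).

carbon steel: temperature factor f = +0.150·(-1.4) = -0.2100
  SO₂ term: 1.77·117.2^0.52·exp(0.02·62-0.2100) = 59.04
  Cl⁻ term: 0.102·30.2^0.62·exp(0.033·62+0.04·8.6) = 9.208
  sum: 59.04 + 9.208 → r_corr = 68.25 μm/a
Long-term exponent b (ISO 9224 Table 2, B1) = 0.523
  D(8) = 68.25 × 8^0.523 = 68.25 × 2.967 = 202.5 μm

D(8) = 202 μm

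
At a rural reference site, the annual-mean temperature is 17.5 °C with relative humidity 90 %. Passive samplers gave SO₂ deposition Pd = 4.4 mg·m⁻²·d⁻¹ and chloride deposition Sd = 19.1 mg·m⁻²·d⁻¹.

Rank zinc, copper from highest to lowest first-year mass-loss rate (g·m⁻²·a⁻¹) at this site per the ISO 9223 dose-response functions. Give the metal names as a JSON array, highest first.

["copper", "zinc"]

zinc: f(T) = -0.071·(T−10) [T>10 °C] = -0.5325
  SO₂ term: 0.0129·4.4^0.44·exp(0.046·90-0.5325) = 0.9129
  Cl⁻ term: 0.0175·19.1^0.57·exp(0.008·90+0.085·17.5) = 0.8549
  sum: 0.9129 + 0.8549 → r_corr = 1.768 μm/a
  mass loss = 1.768 μm/a × 7.14 g/cm³ = 12.62 g·m⁻²·a⁻¹
copper: T>10 °C ⇒ hinge -0.080·(17.5−10) = -0.6000
  SO₂ term: 0.0053·4.4^0.26·exp(0.059·90-0.6000) = 0.8652
  Cl⁻ term: 0.01025·19.1^0.27·exp(0.036·90+0.049·17.5) = 1.368
  r_corr = 0.8652 + 1.368 = 2.233 μm/a
  mass loss = 2.233 μm/a × 8.96 g/cm³ = 20.01 g·m⁻²·a⁻¹
Ordering by g·m⁻²·a⁻¹: copper (20) > zinc (12.6)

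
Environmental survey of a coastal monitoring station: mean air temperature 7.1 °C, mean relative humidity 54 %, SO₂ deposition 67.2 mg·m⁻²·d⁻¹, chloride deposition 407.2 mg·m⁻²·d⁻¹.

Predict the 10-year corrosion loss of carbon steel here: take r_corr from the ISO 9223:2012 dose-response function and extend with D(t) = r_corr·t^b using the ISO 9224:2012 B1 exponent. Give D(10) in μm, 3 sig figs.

carbon steel: T≤10 °C ⇒ hinge +0.150·(7.1−10) = -0.4350
  sulphur-dioxide contribution → 30.08 μm/a
  chloride contribution → 33.41 μm/a
  ⇒ r_corr(carbon steel) = 63.5 μm/a
ISO 9224: D(t) = r_corr · t^b with b = 0.523 (carbon steel, B1)
  D(10) = 63.5 × 10^0.523 = 63.5 × 3.334 = 211.7 μm

D(10) = 212 μm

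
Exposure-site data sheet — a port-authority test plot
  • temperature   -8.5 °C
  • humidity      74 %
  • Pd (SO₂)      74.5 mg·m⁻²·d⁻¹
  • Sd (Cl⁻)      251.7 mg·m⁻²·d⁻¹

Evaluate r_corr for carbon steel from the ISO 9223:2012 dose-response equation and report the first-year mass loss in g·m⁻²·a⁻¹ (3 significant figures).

carbon steel: f(T) = +0.150·(T−10) [T≤10 °C] = -2.7750
  SO₂ term: 1.77·74.5^0.52·exp(0.02·74-2.7750) = 4.561
  Cl⁻ term: 0.102·251.7^0.62·exp(0.033·74+0.04·-8.5) = 25.71
  r_corr = 4.561 + 25.71 = 30.27 μm/a
Convert to mass loss: 30.27 μm/a × 7.85 g/cm³ = 237.6 g·m⁻²·a⁻¹

r_corr = 238 g·m⁻²·a⁻¹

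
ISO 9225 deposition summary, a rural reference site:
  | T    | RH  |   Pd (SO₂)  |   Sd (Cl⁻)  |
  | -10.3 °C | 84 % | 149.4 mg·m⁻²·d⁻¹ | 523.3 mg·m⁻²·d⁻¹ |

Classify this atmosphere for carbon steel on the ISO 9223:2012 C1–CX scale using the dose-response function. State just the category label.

carbon steel: temperature factor f = +0.150·(-20.3) = -3.0450
  Pd branch = 1.77·Pd^0.52·e^(0.02·RH+f) = 6.107 μm/a
  Sd branch = 0.102·Sd^0.62·e^(0.033·RH+0.04·T) = 52.38 μm/a
  sum: 6.107 + 52.38 → r_corr = 58.49 μm/a
58.5 μm/a falls in (50, 80] for carbon steel → category C4

C4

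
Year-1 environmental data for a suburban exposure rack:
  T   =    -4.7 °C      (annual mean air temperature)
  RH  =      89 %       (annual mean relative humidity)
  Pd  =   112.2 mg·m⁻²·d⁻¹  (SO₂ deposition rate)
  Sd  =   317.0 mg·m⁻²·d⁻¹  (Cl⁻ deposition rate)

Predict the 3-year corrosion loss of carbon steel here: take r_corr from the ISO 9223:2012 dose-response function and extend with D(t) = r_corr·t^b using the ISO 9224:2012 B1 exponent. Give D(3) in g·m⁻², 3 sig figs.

D(3) = 978 g·m⁻²

carbon steel: T≤10 °C ⇒ hinge +0.150·(-4.7−10) = -2.2050
  SO₂ term: 1.77·112.2^0.52·exp(0.02·89-2.2050) = 13.47
  Cl⁻ term: 0.102·317.0^0.62·exp(0.033·89+0.04·-4.7) = 56.64
  sum: 13.47 + 56.64 → r_corr = 70.11 μm/a
Long-term exponent b (ISO 9224 Table 2, B1) = 0.523
  D(3) = 70.11 × 3^0.523 = 70.11 × 1.776 = 124.5 μm
  Mass loss = 124.5 μm × 7.85 g/cm³ = 977.7 g·m⁻²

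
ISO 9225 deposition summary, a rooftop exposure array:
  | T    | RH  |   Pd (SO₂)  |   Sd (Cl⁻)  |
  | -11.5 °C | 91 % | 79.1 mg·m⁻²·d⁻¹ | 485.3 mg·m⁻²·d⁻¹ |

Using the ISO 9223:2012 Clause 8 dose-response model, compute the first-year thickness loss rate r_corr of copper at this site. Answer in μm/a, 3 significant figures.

copper: T≤10 °C ⇒ hinge +0.126·(-11.5−10) = -2.7090
  sulphur-dioxide contribution → 0.2361 μm/a
  chloride contribution → 0.8203 μm/a
  total first-year rate 1.056 μm/a

r_corr = 1.06 μm/a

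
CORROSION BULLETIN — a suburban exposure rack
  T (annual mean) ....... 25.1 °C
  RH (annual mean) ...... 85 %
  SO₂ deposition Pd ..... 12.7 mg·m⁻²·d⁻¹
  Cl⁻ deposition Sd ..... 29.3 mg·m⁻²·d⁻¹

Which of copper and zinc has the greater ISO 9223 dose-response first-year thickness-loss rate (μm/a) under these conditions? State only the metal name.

zinc

copper: T>10 °C ⇒ hinge -0.080·(25.1−10) = -1.2080
  SO₂ term: 0.0053·12.7^0.26·exp(0.059·85-1.2080) = 0.462
  Cl⁻ term: 0.01025·29.3^0.27·exp(0.036·85+0.049·25.1) = 1.861
  r_corr = 0.462 + 1.861 = 2.323 μm/a
zinc: temperature factor f = -0.071·(15.1) = -1.0721
  SO₂ term: 0.0129·12.7^0.44·exp(0.046·85-1.0721) = 0.6741
  Cl⁻ term: 0.0175·29.3^0.57·exp(0.008·85+0.085·25.1) = 2
  sum: 0.6741 + 2 → r_corr = 2.674 μm/a
Ordering by μm/a: zinc (2.67) > copper (2.32)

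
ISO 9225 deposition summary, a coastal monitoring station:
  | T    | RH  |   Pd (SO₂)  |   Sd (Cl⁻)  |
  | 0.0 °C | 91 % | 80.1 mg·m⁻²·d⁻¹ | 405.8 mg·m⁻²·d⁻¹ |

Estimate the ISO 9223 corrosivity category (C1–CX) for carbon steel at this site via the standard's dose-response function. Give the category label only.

carbon steel: T≤10 °C ⇒ hinge +0.150·(0.0−10) = -1.5000
  SO₂ term: 1.77·80.1^0.52·exp(0.02·91-1.5000) = 23.81
  Cl⁻ term: 0.102·405.8^0.62·exp(0.033·91+0.04·0.0) = 85.1
  r_corr = 23.81 + 85.1 = 108.9 μm/a
109 μm/a falls in (80, 200] for carbon steel → category C5

C5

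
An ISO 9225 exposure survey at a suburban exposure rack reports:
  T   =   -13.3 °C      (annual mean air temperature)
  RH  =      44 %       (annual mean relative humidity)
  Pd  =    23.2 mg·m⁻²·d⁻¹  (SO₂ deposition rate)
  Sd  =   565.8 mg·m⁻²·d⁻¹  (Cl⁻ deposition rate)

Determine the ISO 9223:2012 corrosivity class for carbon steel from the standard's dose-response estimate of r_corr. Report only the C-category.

carbon steel: f(T) = +0.150·(T−10) [T≤10 °C] = -3.4950
  sulphur-dioxide contribution → 0.6643 μm/a
  chloride contribution → 13.03 μm/a
  ⇒ r_corr(carbon steel) = 13.69 μm/a
13.7 μm/a falls in (1.3, 25] for carbon steel → category C2

C2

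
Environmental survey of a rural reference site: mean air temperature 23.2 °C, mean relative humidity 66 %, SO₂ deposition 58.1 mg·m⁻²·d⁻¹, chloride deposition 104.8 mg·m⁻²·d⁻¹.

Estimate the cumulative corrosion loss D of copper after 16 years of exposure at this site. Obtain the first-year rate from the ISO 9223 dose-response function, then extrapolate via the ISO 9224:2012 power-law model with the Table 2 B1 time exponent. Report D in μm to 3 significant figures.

D(16) = 9.33 μm

copper: temperature factor f = -0.080·(13.2) = -1.0560
  SO₂ term: 0.0053·58.1^0.26·exp(0.059·66-1.0560) = 0.2603
  Sd branch = 0.01025·Sd^0.27·e^(0.036·RH+0.049·T) = 1.207 μm/a
  sum: 0.2603 + 1.207 → r_corr = 1.468 μm/a
Power-law: D(16) = r_corr · 16^0.667
  D(16) = 1.468 × 16^0.667 = 1.468 × 6.355 = 9.327 μm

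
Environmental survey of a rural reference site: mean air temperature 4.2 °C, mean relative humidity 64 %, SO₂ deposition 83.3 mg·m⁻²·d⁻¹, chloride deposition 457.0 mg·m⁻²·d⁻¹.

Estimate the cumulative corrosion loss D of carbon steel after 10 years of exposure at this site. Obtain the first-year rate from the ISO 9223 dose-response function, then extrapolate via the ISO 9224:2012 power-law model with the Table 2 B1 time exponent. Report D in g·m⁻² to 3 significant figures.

D(10) = 1.86e+03 g·m⁻²

carbon steel: temperature factor f = +0.150·(-5.8) = -0.8700
  sulphur-dioxide contribution → 26.59 μm/a
  chloride contribution → 44.46 μm/a
  total first-year rate 71.05 μm/a
ISO 9224: D(t) = r_corr · t^b with b = 0.523 (carbon steel, B1)
  D(10) = 71.05 × 10^0.523 = 71.05 × 3.334 = 236.9 μm
  Mass loss = 236.9 μm × 7.85 g/cm³ = 1860 g·m⁻²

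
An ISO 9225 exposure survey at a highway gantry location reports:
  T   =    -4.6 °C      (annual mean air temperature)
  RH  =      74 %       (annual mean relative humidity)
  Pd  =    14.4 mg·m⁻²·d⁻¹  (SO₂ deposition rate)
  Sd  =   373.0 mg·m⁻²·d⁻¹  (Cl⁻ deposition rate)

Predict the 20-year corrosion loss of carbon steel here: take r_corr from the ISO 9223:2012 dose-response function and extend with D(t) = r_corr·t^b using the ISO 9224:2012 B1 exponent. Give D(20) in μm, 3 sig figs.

D(20) = 200 μm

carbon steel: f(T) = +0.150·(T−10) [T≤10 °C] = -2.1900
  Pd branch = 1.77·Pd^0.52·e^(0.02·RH+f) = 3.483 μm/a
  Sd branch = 0.102·Sd^0.62·e^(0.033·RH+0.04·T) = 38.34 μm/a
  r_corr = 3.483 + 38.34 = 41.83 μm/a
Power-law: D(20) = r_corr · 20^0.523
  D(20) = 41.83 × 20^0.523 = 41.83 × 4.791 = 200.4 μm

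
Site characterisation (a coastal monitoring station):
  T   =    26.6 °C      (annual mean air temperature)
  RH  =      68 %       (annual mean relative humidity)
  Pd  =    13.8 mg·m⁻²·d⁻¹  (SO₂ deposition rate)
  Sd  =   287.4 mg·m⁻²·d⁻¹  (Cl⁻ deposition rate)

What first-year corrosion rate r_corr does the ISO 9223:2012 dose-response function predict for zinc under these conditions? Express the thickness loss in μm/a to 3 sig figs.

r_corr = 7.57 μm/a

zinc: T>10 °C ⇒ hinge -0.071·(26.6−10) = -1.1786
  sulphur-dioxide contribution → 0.2876 μm/a
  chloride contribution → 7.287 μm/a
  total first-year rate 7.575 μm/a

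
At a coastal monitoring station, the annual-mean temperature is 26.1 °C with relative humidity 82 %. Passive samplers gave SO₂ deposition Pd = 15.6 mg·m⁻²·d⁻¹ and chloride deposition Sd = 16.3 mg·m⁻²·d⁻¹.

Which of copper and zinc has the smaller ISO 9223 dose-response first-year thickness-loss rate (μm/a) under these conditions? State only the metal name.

copper: T>10 °C ⇒ hinge -0.080·(26.1−10) = -1.2880
  SO₂ term: 0.0053·15.6^0.26·exp(0.059·82-1.2880) = 0.3769
  Cl⁻ term: 0.01025·16.3^0.27·exp(0.036·82+0.049·26.1) = 1.498
  sum: 0.3769 + 1.498 → r_corr = 1.875 μm/a
zinc: temperature factor f = -0.071·(16.1) = -1.1431
  SO₂ term: 0.0129·15.6^0.44·exp(0.046·82-1.1431) = 0.5988
  Cl⁻ term: 0.0175·16.3^0.57·exp(0.008·82+0.085·26.1) = 1.522
  r_corr = 0.5988 + 1.522 = 2.121 μm/a
Ordering by μm/a: zinc (2.12) > copper (1.87)

copper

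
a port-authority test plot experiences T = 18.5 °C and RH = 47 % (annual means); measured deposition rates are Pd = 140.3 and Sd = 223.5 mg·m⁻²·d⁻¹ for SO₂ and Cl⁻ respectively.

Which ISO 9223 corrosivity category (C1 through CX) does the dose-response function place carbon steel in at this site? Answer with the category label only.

carbon steel: f(T) = -0.054·(T−10) [T>10 °C] = -0.4590
  sulphur-dioxide contribution → 37.44 μm/a
  chloride contribution → 28.85 μm/a
  total first-year rate 66.29 μm/a
Category bounds: 50…80 μm/a bracket r_corr ⇒ C4

C4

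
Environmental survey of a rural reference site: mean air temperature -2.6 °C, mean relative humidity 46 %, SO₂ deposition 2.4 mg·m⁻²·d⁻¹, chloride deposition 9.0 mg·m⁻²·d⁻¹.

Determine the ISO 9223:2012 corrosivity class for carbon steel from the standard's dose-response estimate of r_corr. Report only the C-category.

carbon steel: T≤10 °C ⇒ hinge +0.150·(-2.6−10) = -1.8900
  SO₂ term: 1.77·2.4^0.52·exp(0.02·46-1.8900) = 1.058
  Cl⁻ term: 0.102·9.0^0.62·exp(0.033·46+0.04·-2.6) = 1.638
  r_corr = 1.058 + 1.638 = 2.696 μm/a
ISO 9223 Table 2 (carbon steel): 1.3 < 2.7 ≤ 25 μm/a ⇒ C2

C2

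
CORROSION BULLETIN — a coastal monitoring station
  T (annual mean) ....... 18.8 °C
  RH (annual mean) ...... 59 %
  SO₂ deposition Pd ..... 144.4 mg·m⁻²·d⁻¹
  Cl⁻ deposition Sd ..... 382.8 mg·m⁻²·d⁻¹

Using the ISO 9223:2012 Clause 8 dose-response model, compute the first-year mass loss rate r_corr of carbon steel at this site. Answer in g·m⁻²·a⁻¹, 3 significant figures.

r_corr = 849 g·m⁻²·a⁻¹

carbon steel: temperature factor f = -0.054·(8.8) = -0.4752
  SO₂ term: 1.77·144.4^0.52·exp(0.02·59-0.4752) = 47.54
  Cl⁻ term: 0.102·382.8^0.62·exp(0.033·59+0.04·18.8) = 60.56
  r_corr = 47.54 + 60.56 = 108.1 μm/a
Convert to mass loss: 108.1 μm/a × 7.85 g/cm³ = 848.6 g·m⁻²·a⁻¹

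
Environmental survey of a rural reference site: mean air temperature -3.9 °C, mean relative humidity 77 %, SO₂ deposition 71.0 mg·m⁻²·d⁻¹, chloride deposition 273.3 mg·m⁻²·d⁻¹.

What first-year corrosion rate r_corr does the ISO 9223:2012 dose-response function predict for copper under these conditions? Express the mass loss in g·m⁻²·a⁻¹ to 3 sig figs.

r_corr = 7.86 g·m⁻²·a⁻¹

copper: T≤10 °C ⇒ hinge +0.126·(-3.9−10) = -1.7514
  Pd branch = 0.0053·Pd^0.26·e^(0.059·RH+f) = 0.2618 μm/a
  Sd branch = 0.01025·Sd^0.27·e^(0.036·RH+0.049·T) = 0.6159 μm/a
  r_corr = 0.2618 + 0.6159 = 0.8777 μm/a
Convert to mass loss: 0.8777 μm/a × 8.96 g/cm³ = 7.864 g·m⁻²·a⁻¹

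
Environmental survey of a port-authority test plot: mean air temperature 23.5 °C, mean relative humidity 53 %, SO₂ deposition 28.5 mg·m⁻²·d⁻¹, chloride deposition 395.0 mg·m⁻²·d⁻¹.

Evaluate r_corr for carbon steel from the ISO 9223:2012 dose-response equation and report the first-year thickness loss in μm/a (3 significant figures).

carbon steel: T>10 °C ⇒ hinge -0.054·(23.5−10) = -0.7290
  Pd branch = 1.77·Pd^0.52·e^(0.02·RH+f) = 14.07 μm/a
  Sd branch = 0.102·Sd^0.62·e^(0.033·RH+0.04·T) = 61.14 μm/a
  sum: 14.07 + 61.14 → r_corr = 75.21 μm/a

r_corr = 75.2 μm/a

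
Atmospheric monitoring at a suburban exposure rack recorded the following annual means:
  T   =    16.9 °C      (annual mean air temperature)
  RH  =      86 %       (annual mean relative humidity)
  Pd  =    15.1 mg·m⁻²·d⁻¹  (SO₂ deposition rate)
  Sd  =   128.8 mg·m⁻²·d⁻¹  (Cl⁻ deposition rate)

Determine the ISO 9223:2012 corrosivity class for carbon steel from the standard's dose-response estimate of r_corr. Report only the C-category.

carbon steel: temperature factor f = -0.054·(6.9) = -0.3726
  sulphur-dioxide contribution → 27.94 μm/a
  chloride contribution → 69.64 μm/a
  ⇒ r_corr(carbon steel) = 97.58 μm/a
ISO 9223 Table 2 (carbon steel): 80 < 97.6 ≤ 200 μm/a ⇒ C5

C5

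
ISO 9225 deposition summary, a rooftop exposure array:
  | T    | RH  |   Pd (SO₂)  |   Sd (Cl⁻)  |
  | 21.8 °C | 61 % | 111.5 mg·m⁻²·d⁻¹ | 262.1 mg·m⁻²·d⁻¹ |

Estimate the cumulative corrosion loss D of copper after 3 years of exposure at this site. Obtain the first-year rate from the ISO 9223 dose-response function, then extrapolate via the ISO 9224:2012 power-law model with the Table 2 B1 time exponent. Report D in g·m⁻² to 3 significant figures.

D(3) = 27.3 g·m⁻²

copper: temperature factor f = -0.080·(11.8) = -0.9440
  SO₂ term: 0.0053·111.5^0.26·exp(0.059·61-0.9440) = 0.2568
  Sd branch = 0.01025·Sd^0.27·e^(0.036·RH+0.049·T) = 1.206 μm/a
  r_corr = 0.2568 + 1.206 = 1.463 μm/a
Power-law: D(3) = r_corr · 3^0.667
  D(3) = 1.463 × 3^0.667 = 1.463 × 2.081 = 3.044 μm
  Mass loss = 3.044 μm × 8.96 g/cm³ = 27.27 g·m⁻²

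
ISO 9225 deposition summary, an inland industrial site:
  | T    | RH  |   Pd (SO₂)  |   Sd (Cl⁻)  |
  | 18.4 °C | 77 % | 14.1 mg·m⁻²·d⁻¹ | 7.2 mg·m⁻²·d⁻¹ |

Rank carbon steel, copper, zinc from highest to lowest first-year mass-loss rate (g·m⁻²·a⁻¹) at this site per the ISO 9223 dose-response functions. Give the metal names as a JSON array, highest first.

carbon steel: temperature factor f = -0.054·(8.4) = -0.4536
  sulphur-dioxide contribution → 20.77 μm/a
  chloride contribution → 9.19 μm/a
  total first-year rate 29.96 μm/a
  mass loss = 29.96 μm/a × 7.85 g/cm³ = 235.2 g·m⁻²·a⁻¹
copper: f(T) = -0.080·(T−10) [T>10 °C] = -0.6720
  sulphur-dioxide contribution → 0.5061 μm/a
  chloride contribution → 0.6881 μm/a
  ⇒ r_corr(copper) = 1.194 μm/a
  mass loss = 1.194 μm/a × 8.96 g/cm³ = 10.7 g·m⁻²·a⁻¹
zinc: T>10 °C ⇒ hinge -0.071·(18.4−10) = -0.5964
  sulphur-dioxide contribution → 0.7861 μm/a
  chloride contribution → 0.477 μm/a
  total first-year rate 1.263 μm/a
  mass loss = 1.263 μm/a × 7.14 g/cm³ = 9.019 g·m⁻²·a⁻¹
Ordering by g·m⁻²·a⁻¹: carbon steel (235) > copper (10.7) > zinc (9.02)

["carbon steel", "copper", "zinc"]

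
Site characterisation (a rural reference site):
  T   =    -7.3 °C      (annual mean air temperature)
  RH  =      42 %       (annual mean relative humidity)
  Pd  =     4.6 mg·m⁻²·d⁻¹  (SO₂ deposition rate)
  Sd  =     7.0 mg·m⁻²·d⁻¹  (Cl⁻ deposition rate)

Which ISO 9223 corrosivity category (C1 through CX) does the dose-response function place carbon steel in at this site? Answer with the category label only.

carbon steel: f(T) = +0.150·(T−10) [T≤10 °C] = -2.5950
  SO₂ term: 1.77·4.6^0.52·exp(0.02·42-2.5950) = 0.6767
  Cl⁻ term: 0.102·7.0^0.62·exp(0.033·42+0.04·-7.3) = 1.018
  sum: 0.6767 + 1.018 → r_corr = 1.695 μm/a
Category bounds: 1.3…25 μm/a bracket r_corr ⇒ C2

C2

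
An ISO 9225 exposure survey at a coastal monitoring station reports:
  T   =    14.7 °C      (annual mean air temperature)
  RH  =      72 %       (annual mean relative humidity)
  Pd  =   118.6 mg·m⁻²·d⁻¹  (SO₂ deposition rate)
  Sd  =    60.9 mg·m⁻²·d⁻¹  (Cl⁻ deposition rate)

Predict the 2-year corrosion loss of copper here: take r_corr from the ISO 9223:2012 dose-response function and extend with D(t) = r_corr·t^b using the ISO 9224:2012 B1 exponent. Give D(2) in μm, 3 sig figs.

D(2) = 2.75 μm

copper: T>10 °C ⇒ hinge -0.080·(14.7−10) = -0.3760
  Pd branch = 0.0053·Pd^0.26·e^(0.059·RH+f) = 0.8813 μm/a
  Sd branch = 0.01025·Sd^0.27·e^(0.036·RH+0.049·T) = 0.8533 μm/a
  sum: 0.8813 + 0.8533 → r_corr = 1.735 μm/a
Power-law: D(2) = r_corr · 2^0.667
  D(2) = 1.735 × 2^0.667 = 1.735 × 1.588 = 2.754 μm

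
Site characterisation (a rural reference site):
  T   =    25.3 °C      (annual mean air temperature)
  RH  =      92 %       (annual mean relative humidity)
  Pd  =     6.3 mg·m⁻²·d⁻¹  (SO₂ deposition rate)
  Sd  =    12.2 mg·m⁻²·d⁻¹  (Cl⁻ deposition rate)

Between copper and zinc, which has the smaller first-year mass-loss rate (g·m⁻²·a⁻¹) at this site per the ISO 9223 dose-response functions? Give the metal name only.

zinc

copper: temperature factor f = -0.080·(15.3) = -1.2240
  sulphur-dioxide contribution → 0.5726 μm/a
  chloride contribution → 1.909 μm/a
  ⇒ r_corr(copper) = 2.482 μm/a
  mass loss = 2.482 μm/a × 8.96 g/cm³ = 22.24 g·m⁻²·a⁻¹
zinc: f(T) = -0.071·(T−10) [T>10 °C] = -1.0863
  sulphur-dioxide contribution → 0.6737 μm/a
  chloride contribution → 1.306 μm/a
  ⇒ r_corr(zinc) = 1.979 μm/a
  mass loss = 1.979 μm/a × 7.14 g/cm³ = 14.13 g·m⁻²·a⁻¹
Ordering by g·m⁻²·a⁻¹: copper (22.2) > zinc (14.1)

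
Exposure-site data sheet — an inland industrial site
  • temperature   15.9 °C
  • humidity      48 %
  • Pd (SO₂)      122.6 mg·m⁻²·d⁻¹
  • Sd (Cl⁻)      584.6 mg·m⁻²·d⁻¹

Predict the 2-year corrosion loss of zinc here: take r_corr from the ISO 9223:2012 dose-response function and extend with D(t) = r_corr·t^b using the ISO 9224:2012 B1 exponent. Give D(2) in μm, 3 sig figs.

D(2) = 7.71 μm

zinc: f(T) = -0.071·(T−10) [T>10 °C] = -0.4189
  SO₂ term: 0.0129·122.6^0.44·exp(0.046·48-0.4189) = 0.6405
  Cl⁻ term: 0.0175·584.6^0.57·exp(0.008·48+0.085·15.9) = 3.749
  r_corr = 0.6405 + 3.749 = 4.389 μm/a
Power-law: D(2) = r_corr · 2^0.813
  D(2) = 4.389 × 2^0.813 = 4.389 × 1.757 = 7.711 μm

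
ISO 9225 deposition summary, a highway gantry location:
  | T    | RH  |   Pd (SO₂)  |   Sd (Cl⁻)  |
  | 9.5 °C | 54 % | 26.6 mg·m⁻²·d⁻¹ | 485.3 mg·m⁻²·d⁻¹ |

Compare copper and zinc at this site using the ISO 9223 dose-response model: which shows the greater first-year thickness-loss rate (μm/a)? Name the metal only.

zinc

copper: f(T) = +0.126·(T−10) [T≤10 °C] = -0.0630
  Pd branch = 0.0053·Pd^0.26·e^(0.059·RH+f) = 0.2825 μm/a
  Cl⁻ term: 0.01025·485.3^0.27·exp(0.036·54+0.049·9.5) = 0.6059
  sum: 0.2825 + 0.6059 → r_corr = 0.8884 μm/a
zinc: temperature factor f = +0.038·(-0.5) = -0.0190
  SO₂ term: 0.0129·26.6^0.44·exp(0.046·54-0.0190) = 0.6428
  Cl⁻ term: 0.0175·485.3^0.57·exp(0.008·54+0.085·9.5) = 2.053
  r_corr = 0.6428 + 2.053 = 2.696 μm/a
Ordering by μm/a: zinc (2.7) > copper (0.888)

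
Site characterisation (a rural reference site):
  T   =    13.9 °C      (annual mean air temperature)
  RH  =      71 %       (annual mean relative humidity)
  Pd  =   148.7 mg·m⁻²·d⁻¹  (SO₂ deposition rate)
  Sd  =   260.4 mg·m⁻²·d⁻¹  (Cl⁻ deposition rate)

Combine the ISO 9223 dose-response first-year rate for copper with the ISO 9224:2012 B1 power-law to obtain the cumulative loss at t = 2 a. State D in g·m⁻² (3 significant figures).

copper: f(T) = -0.080·(T−10) [T>10 °C] = -0.3120
  Pd branch = 0.0053·Pd^0.26·e^(0.059·RH+f) = 0.9394 μm/a
  Cl⁻ term: 0.01025·260.4^0.27·exp(0.036·71+0.049·13.9) = 1.172
  sum: 0.9394 + 1.172 → r_corr = 2.111 μm/a
Power-law: D(2) = r_corr · 2^0.667
  D(2) = 2.111 × 2^0.667 = 2.111 × 1.588 = 3.352 μm
  Mass loss = 3.352 μm × 8.96 g/cm³ = 30.03 g·m⁻²

D(2) = 30.0 g·m⁻²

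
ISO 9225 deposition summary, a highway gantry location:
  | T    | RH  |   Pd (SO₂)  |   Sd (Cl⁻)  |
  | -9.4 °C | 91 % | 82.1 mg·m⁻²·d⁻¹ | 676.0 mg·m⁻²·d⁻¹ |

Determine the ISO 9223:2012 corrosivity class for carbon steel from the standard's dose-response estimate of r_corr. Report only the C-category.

carbon steel: f(T) = +0.150·(T−10) [T≤10 °C] = -2.9100
  Pd branch = 1.77·Pd^0.52·e^(0.02·RH+f) = 5.889 μm/a
  Sd branch = 0.102·Sd^0.62·e^(0.033·RH+0.04·T) = 80.18 μm/a
  r_corr = 5.889 + 80.18 = 86.07 μm/a
ISO 9223 Table 2 (carbon steel): 80 < 86.1 ≤ 200 μm/a ⇒ C5

C5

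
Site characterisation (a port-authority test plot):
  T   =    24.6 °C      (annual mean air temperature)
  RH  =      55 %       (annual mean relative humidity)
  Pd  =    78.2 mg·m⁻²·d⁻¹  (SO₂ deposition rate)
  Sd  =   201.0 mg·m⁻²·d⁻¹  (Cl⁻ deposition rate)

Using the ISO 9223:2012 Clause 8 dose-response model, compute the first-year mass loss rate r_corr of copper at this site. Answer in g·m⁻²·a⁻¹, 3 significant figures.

r_corr = 10.5 g·m⁻²·a⁻¹

copper: f(T) = -0.080·(T−10) [T>10 °C] = -1.1680
  SO₂ term: 0.0053·78.2^0.26·exp(0.059·55-1.1680) = 0.1314
  Sd branch = 0.01025·Sd^0.27·e^(0.036·RH+0.049·T) = 1.038 μm/a
  sum: 0.1314 + 1.038 → r_corr = 1.169 μm/a
Convert to mass loss: 1.169 μm/a × 8.96 g/cm³ = 10.47 g·m⁻²·a⁻¹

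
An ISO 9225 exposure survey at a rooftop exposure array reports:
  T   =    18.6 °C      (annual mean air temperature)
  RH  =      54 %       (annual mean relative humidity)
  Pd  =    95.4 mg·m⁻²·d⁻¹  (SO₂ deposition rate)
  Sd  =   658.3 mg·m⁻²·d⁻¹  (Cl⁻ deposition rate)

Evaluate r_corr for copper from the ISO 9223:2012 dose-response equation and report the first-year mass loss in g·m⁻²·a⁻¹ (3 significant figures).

r_corr = 11.1 g·m⁻²·a⁻¹

copper: f(T) = -0.080·(T−10) [T>10 °C] = -0.6880
  SO₂ term: 0.0053·95.4^0.26·exp(0.059·54-0.6880) = 0.2108
  Sd branch = 0.01025·Sd^0.27·e^(0.036·RH+0.049·T) = 1.028 μm/a
  sum: 0.2108 + 1.028 → r_corr = 1.238 μm/a
Convert to mass loss: 1.238 μm/a × 8.96 g/cm³ = 11.09 g·m⁻²·a⁻¹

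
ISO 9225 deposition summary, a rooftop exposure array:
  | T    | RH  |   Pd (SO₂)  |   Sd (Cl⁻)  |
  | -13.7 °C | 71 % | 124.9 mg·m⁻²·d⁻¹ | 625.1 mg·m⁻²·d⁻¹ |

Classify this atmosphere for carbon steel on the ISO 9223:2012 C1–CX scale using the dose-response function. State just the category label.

carbon steel: temperature factor f = +0.150·(-23.7) = -3.5550
  SO₂ term: 1.77·124.9^0.52·exp(0.02·71-3.5550) = 2.576
  Sd branch = 0.102·Sd^0.62·e^(0.033·RH+0.04·T) = 33.24 μm/a
  sum: 2.576 + 33.24 → r_corr = 35.82 μm/a
Category bounds: 25…50 μm/a bracket r_corr ⇒ C3

C3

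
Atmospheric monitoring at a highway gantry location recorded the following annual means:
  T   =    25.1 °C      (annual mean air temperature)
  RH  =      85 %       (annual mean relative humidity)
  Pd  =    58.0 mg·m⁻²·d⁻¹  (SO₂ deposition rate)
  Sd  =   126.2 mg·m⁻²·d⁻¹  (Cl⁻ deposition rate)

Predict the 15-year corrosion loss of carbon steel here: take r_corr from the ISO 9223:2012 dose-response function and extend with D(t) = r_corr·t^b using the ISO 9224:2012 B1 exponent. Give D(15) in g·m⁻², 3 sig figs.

D(15) = 4.13e+03 g·m⁻²

carbon steel: temperature factor f = -0.054·(15.1) = -0.8154
  SO₂ term: 1.77·58.0^0.52·exp(0.02·85-0.8154) = 35.41
  Cl⁻ term: 0.102·126.2^0.62·exp(0.033·85+0.04·25.1) = 92.36
  sum: 35.41 + 92.36 → r_corr = 127.8 μm/a
ISO 9224: D(t) = r_corr · t^b with b = 0.523 (carbon steel, B1)
  D(15) = 127.8 × 15^0.523 = 127.8 × 4.122 = 526.7 μm
  Mass loss = 526.7 μm × 7.85 g/cm³ = 4134 g·m⁻²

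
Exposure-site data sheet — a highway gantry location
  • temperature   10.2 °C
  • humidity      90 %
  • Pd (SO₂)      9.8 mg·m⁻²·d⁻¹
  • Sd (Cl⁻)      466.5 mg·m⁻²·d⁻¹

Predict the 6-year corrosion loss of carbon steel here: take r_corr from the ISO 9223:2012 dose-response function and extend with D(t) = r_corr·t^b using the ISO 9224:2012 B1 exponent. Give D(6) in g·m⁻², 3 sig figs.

carbon steel: temperature factor f = -0.054·(0.2) = -0.0108
  Pd branch = 1.77·Pd^0.52·e^(0.02·RH+f) = 34.71 μm/a
  Sd branch = 0.102·Sd^0.62·e^(0.033·RH+0.04·T) = 135 μm/a
  sum: 34.71 + 135 → r_corr = 169.7 μm/a
Power-law: D(6) = r_corr · 6^0.523
  D(6) = 169.7 × 6^0.523 = 169.7 × 2.553 = 433.2 μm
  Mass loss = 433.2 μm × 7.85 g/cm³ = 3401 g·m⁻²

D(6) = 3.40e+03 g·m⁻²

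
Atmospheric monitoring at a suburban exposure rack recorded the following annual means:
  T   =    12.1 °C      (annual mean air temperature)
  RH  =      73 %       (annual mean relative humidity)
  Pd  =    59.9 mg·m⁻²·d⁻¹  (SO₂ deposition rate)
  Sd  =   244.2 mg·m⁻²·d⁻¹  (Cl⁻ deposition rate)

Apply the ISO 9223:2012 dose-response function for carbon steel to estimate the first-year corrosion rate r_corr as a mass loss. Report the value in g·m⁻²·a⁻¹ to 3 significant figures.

carbon steel: temperature factor f = -0.054·(2.1) = -0.1134
  sulphur-dioxide contribution → 57.16 μm/a
  chloride contribution → 55.64 μm/a
  total first-year rate 112.8 μm/a
Convert to mass loss: 112.8 μm/a × 7.85 g/cm³ = 885.5 g·m⁻²·a⁻¹

r_corr = 885 g·m⁻²·a⁻¹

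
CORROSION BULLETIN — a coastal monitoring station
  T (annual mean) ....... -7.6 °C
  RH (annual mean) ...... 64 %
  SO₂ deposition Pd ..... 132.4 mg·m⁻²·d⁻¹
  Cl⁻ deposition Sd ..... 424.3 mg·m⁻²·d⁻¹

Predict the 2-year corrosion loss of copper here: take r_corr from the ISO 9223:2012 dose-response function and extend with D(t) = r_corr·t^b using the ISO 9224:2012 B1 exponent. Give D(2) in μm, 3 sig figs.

D(2) = 0.718 μm

copper: temperature factor f = +0.126·(-17.6) = -2.2176
  sulphur-dioxide contribution → 0.0897 μm/a
  chloride contribution → 0.3623 μm/a
  ⇒ r_corr(copper) = 0.452 μm/a
Long-term exponent b (ISO 9224 Table 2, B1) = 0.667
  D(2) = 0.452 × 2^0.667 = 0.452 × 1.588 = 0.7177 μm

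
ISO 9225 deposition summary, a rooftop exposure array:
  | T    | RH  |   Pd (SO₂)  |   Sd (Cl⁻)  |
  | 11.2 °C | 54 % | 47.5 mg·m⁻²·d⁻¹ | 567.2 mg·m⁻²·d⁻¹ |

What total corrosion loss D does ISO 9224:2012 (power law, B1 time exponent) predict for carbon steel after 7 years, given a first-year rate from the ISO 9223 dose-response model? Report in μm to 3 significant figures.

carbon steel: temperature factor f = -0.054·(1.2) = -0.0648
  sulphur-dioxide contribution → 36.37 μm/a
  chloride contribution → 48.35 μm/a
  total first-year rate 84.72 μm/a
ISO 9224: D(t) = r_corr · t^b with b = 0.523 (carbon steel, B1)
  D(7) = 84.72 × 7^0.523 = 84.72 × 2.767 = 234.4 μm

D(7) = 234 μm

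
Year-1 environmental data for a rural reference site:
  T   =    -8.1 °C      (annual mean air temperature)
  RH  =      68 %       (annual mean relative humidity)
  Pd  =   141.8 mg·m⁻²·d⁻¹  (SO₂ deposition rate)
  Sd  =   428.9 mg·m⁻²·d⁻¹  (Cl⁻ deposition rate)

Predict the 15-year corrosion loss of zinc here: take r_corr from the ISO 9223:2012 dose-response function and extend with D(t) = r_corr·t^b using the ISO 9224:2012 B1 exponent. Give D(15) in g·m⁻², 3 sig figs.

D(15) = 115 g·m⁻²

zinc: temperature factor f = +0.038·(-18.1) = -0.6878
  sulphur-dioxide contribution → 1.309 μm/a
  chloride contribution → 0.4794 μm/a
  total first-year rate 1.789 μm/a
ISO 9224: D(t) = r_corr · t^b with b = 0.813 (zinc, B1)
  D(15) = 1.789 × 15^0.813 = 1.789 × 9.04 = 16.17 μm
  Mass loss = 16.17 μm × 7.14 g/cm³ = 115.5 g·m⁻²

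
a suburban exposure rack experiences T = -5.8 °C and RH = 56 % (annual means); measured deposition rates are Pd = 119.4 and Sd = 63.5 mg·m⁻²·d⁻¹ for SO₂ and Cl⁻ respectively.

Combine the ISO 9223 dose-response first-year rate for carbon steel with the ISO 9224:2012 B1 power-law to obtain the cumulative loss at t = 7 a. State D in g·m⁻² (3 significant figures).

carbon steel: T≤10 °C ⇒ hinge +0.150·(-5.8−10) = -2.3700
  sulphur-dioxide contribution → 6.097 μm/a
  chloride contribution → 6.732 μm/a
  total first-year rate 12.83 μm/a
ISO 9224: D(t) = r_corr · t^b with b = 0.523 (carbon steel, B1)
  D(7) = 12.83 × 7^0.523 = 12.83 × 2.767 = 35.5 μm
  Mass loss = 35.5 μm × 7.85 g/cm³ = 278.7 g·m⁻²

D(7) = 279 g·m⁻²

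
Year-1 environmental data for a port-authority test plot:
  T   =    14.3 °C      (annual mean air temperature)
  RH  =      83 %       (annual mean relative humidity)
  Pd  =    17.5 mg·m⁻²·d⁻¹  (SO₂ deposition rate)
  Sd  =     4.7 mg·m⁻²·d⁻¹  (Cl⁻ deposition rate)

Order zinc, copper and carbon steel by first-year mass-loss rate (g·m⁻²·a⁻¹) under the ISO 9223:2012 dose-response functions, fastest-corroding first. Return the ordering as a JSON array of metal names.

["carbon steel", "copper", "zinc"]

zinc: f(T) = -0.071·(T−10) [T>10 °C] = -0.3053
  sulphur-dioxide contribution → 1.524 μm/a
  chloride contribution → 0.2769 μm/a
  total first-year rate 1.801 μm/a
  mass loss = 1.801 μm/a × 7.14 g/cm³ = 12.86 g·m⁻²·a⁻¹
copper: temperature factor f = -0.080·(4.3) = -0.3440
  sulphur-dioxide contribution → 1.059 μm/a
  chloride contribution → 0.6225 μm/a
  total first-year rate 1.681 μm/a
  mass loss = 1.681 μm/a × 8.96 g/cm³ = 15.06 g·m⁻²·a⁻¹
carbon steel: T>10 °C ⇒ hinge -0.054·(14.3−10) = -0.2322
  sulphur-dioxide contribution → 32.69 μm/a
  chloride contribution → 7.299 μm/a
  total first-year rate 39.99 μm/a
  mass loss = 39.99 μm/a × 7.85 g/cm³ = 313.9 g·m⁻²·a⁻¹
Ordering by g·m⁻²·a⁻¹: carbon steel (314) > copper (15.1) > zinc (12.9)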